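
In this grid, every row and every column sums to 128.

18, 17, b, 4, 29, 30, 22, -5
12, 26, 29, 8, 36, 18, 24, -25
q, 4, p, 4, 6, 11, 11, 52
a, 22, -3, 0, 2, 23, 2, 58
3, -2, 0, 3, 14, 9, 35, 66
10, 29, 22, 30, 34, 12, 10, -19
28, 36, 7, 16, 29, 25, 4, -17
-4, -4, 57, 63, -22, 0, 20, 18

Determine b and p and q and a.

Row 1: 18 + 17 + 4 + 29 + 30 + 22 − 5 = 115, so its missing entry is 128 − 115 = 13.
Row 4: 22 − 3 + 0 + 2 + 23 + 2 + 58 = 104, so its missing entry is 128 − 104 = 24.
Column 1: 18 + 12 + 24 + 3 + 10 + 28 − 4 = 91, so its missing entry is 128 − 91 = 37.
Row 3: 37 + 4 + 4 + 6 + 11 + 11 + 52 = 125, so its missing entry is 128 − 125 = 3.

b = 13, p = 3, q = 37, a = 24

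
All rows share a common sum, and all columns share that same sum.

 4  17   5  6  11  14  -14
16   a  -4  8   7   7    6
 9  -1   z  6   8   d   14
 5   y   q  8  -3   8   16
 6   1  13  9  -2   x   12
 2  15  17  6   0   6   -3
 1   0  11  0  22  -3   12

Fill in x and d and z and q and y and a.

x = 4, d = 7, z = 0, q = 1, y = 8, a = 3

Rows 1 and 6 both sum to 43, so that's the common total.
Row 2: 16 − 4 + 8 + 7 + 7 + 6 = 40, so its missing entry is 43 − 40 = 3.
Column 2: 17 + 3 − 1 + 1 + 15 + 0 = 35, so its missing entry is 43 − 35 = 8.
Row 5: 6 + 1 + 13 + 9 − 2 + 12 = 39, so its missing entry is 43 − 39 = 4.
Row 4: 5 + 8 + 8 − 3 + 8 + 16 = 42, so its missing entry is 43 − 42 = 1.
Column 3: 5 − 4 + 1 + 13 + 17 + 11 = 43, so its missing entry is 43 − 43 = 0.
Row 3: 9 − 1 + 0 + 6 + 8 + 14 = 36, so its missing entry is 43 − 36 = 7.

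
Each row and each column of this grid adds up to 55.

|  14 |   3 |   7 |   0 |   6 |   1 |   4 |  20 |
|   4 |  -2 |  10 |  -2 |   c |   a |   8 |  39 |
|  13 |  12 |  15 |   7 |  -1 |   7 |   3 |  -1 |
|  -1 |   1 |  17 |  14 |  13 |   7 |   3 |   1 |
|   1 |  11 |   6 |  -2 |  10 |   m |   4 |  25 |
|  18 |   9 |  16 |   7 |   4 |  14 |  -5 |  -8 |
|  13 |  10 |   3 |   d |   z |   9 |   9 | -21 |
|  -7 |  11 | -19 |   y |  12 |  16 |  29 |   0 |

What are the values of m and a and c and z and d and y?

m = 0, a = 1, c = -3, z = 14, d = 18, y = 13

Row 8: -7 + 11 − 19 + 12 + 16 + 29 + 0 = 42, so its missing entry is 55 − 42 = 13.
Row 5: 1 + 11 + 6 − 2 + 10 + 4 + 25 = 55, so its missing entry is 55 − 55 = 0.
Column 6: 1 + 7 + 7 + 0 + 14 + 9 + 16 = 54, so its missing entry is 55 − 54 = 1.
Row 2: 4 − 2 + 10 − 2 + 1 + 8 + 39 = 58, so its missing entry is 55 − 58 = -3.
Column 5: 6 − 3 − 1 + 13 + 10 + 4 + 12 = 41, so its missing entry is 55 − 41 = 14.
Row 7: 13 + 10 + 3 + 14 + 9 + 9 − 21 = 37, so its missing entry is 55 − 37 = 18.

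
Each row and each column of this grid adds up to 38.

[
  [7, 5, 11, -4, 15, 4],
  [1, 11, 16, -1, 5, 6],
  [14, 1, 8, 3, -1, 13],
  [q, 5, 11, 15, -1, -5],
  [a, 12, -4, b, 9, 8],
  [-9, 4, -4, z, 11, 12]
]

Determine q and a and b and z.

Row 6 has -9 + 4 − 4 + 11 + 12 = 14; the blank must be 38 − 14 = 24.
Column 4 has -4 − 1 + 3 + 15 + 24 = 37; the blank must be 38 − 37 = 1.
Row 5 has 12 − 4 + 1 + 9 + 8 = 26; the blank must be 38 − 26 = 12.
Row 4 has 5 + 11 + 15 − 1 − 5 = 25; the blank must be 38 − 25 = 13.

q = 13, a = 12, b = 1, z = 24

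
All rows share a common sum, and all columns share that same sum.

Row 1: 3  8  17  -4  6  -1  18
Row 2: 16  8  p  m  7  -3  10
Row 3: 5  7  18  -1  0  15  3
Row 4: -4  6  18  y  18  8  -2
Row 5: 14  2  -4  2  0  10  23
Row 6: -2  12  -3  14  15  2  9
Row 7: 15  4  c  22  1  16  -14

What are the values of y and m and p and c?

Rows 1 and 3 both sum to 47, so that's the common total.
Row 4: -4 + 6 + 18 + 18 + 8 − 2 = 44, so its missing entry is 47 − 44 = 3.
Column 4: -4 − 1 + 3 + 2 + 14 + 22 = 36, so its missing entry is 47 − 36 = 11.
Row 2: 16 + 8 + 11 + 7 − 3 + 10 = 49, so its missing entry is 47 − 49 = -2.
Row 7: 15 + 4 + 22 + 1 + 16 − 14 = 44, so its missing entry is 47 − 44 = 3.

y = 3, m = 11, p = -2, c = 3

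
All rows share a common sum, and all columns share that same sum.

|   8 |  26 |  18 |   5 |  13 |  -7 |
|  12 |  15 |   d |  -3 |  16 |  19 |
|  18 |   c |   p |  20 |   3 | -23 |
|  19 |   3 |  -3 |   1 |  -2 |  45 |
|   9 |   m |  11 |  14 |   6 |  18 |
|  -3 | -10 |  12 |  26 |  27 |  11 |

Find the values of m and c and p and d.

Rows 1 and 4 both sum to 63, so that's the common total.
The known cells in row 2 total 59, leaving 63 − 59 = 4 for the blank.
The known cells in row 5 total 58, leaving 63 − 58 = 5 for the blank.
The known cells in column 2 total 39, leaving 63 − 39 = 24 for the blank.
The known cells in row 3 total 42, leaving 63 − 42 = 21 for the blank.

m = 5, c = 24, p = 21, d = 4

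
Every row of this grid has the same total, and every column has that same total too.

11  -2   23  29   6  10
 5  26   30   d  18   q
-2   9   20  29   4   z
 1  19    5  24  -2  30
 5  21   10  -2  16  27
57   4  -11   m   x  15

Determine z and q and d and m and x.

z = 17, q = -22, d = 20, m = -23, x = 35

Rows 1 and 4 both sum to 77, so that's the common total.
The known cells in column 5 total 42, leaving 77 − 42 = 35 for the blank.
The known cells in row 6 total 100, leaving 77 − 100 = -23 for the blank.
The known cells in row 3 total 60, leaving 77 − 60 = 17 for the blank.
The known cells in column 6 total 99, leaving 77 − 99 = -22 for the blank.
The known cells in row 2 total 57, leaving 77 − 57 = 20 for the blank.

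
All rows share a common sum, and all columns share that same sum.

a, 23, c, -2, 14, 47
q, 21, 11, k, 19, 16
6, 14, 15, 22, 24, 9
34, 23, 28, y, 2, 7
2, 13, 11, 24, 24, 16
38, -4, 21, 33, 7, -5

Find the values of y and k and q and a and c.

y = -4, k = 17, q = 6, a = 4, c = 4

Rows 3 and 5 both sum to 90, so that's the common total.
Column 3: 11 + 15 + 28 + 11 + 21 = 86, so its missing entry is 90 − 86 = 4.
Row 1: 23 + 4 − 2 + 14 + 47 = 86, so its missing entry is 90 − 86 = 4.
Row 4: 34 + 23 + 28 + 2 + 7 = 94, so its missing entry is 90 − 94 = -4.
Column 1: 4 + 6 + 34 + 2 + 38 = 84, so its missing entry is 90 − 84 = 6.
Row 2: 6 + 21 + 11 + 19 + 16 = 73, so its missing entry is 90 − 73 = 17.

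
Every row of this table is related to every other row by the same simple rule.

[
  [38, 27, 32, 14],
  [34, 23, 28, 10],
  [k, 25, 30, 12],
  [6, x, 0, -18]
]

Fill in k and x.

The difference between any two rows is the same in every column — this is an addition table with the headers hidden.
Row 3 minus row 1 is 12 − 14 = -2, so its entry in column 1 is 38 + (-2) = 36.
Row 4 minus row 1 is -18 − 14 = -32, so its entry in column 2 is 27 + (-32) = -5.

k = 36, x = -5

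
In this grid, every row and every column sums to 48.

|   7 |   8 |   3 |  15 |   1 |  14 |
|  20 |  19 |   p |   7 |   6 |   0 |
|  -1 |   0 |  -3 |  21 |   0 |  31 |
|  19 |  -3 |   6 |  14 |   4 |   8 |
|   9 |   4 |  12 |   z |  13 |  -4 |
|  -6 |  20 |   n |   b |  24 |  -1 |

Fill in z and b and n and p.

z = 14, b = -23, n = 34, p = -4

Row 2 has 20 + 19 + 7 + 6 + 0 = 52; the blank must be 48 − 52 = -4.
Column 3 has 3 − 4 − 3 + 6 + 12 = 14; the blank must be 48 − 14 = 34.
Row 6 has -6 + 20 + 34 + 24 − 1 = 71; the blank must be 48 − 71 = -23.
Row 5 has 9 + 4 + 12 + 13 − 4 = 34; the blank must be 48 − 34 = 14.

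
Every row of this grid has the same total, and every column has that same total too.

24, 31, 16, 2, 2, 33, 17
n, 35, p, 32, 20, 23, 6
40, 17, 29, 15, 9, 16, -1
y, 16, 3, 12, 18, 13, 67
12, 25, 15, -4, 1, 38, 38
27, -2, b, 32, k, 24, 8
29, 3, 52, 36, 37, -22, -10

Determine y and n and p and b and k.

y = -4, n = -3, p = 12, b = -2, k = 38

Rows 1 and 3 both sum to 125, so that's the common total.
Column 5: 2 + 20 + 9 + 18 + 1 + 37 = 87, so its missing entry is 125 − 87 = 38.
Row 4: 16 + 3 + 12 + 18 + 13 + 67 = 129, so its missing entry is 125 − 129 = -4.
Column 1: 24 + 40 − 4 + 12 + 27 + 29 = 128, so its missing entry is 125 − 128 = -3.
Row 2: -3 + 35 + 32 + 20 + 23 + 6 = 113, so its missing entry is 125 − 113 = 12.
Row 6: 27 − 2 + 32 + 38 + 24 + 8 = 127, so its missing entry is 125 − 127 = -2.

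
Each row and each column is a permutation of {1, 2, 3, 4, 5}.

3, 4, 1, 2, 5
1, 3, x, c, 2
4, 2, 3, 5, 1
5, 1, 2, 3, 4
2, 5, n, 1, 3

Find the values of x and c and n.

At (row 2, col 4): column 4 already has {1, 2, 3, 5}, so the value is 4.
At (row 2, col 3): row 2 already has {1, 2, 3, 4}, so the value is 5.
For row 5, column 3: row 5 already has {1, 2, 3, 5}; that leaves 4.

x = 5, c = 4, n = 4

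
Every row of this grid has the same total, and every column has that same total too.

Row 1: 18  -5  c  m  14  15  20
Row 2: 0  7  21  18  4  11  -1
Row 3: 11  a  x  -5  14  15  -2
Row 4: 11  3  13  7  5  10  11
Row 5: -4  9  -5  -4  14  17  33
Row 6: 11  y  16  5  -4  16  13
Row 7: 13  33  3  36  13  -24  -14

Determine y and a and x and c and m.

y = 3, a = 10, x = 17, c = -5, m = 3

Rows 2 and 4 both sum to 60, so that's the common total.
The known cells in column 4 total 57, leaving 60 − 57 = 3 for the blank.
The known cells in row 6 total 57, leaving 60 − 57 = 3 for the blank.
The known cells in column 2 total 50, leaving 60 − 50 = 10 for the blank.
The known cells in row 1 total 65, leaving 60 − 65 = -5 for the blank.
The known cells in row 3 total 43, leaving 60 − 43 = 17 for the blank.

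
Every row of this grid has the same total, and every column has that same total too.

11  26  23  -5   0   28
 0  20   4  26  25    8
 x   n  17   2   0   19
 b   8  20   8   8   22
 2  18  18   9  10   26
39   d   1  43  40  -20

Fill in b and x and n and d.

b = 17, x = 14, n = 31, d = -20

Rows 1 and 2 both sum to 83, so that's the common total.
Row 6: 39 + 1 + 43 + 40 − 20 = 103, so its missing entry is 83 − 103 = -20.
Column 2: 26 + 20 + 8 + 18 − 20 = 52, so its missing entry is 83 − 52 = 31.
Row 3: 31 + 17 + 2 + 0 + 19 = 69, so its missing entry is 83 − 69 = 14.
Row 4: 8 + 20 + 8 + 8 + 22 = 66, so its missing entry is 83 − 66 = 17.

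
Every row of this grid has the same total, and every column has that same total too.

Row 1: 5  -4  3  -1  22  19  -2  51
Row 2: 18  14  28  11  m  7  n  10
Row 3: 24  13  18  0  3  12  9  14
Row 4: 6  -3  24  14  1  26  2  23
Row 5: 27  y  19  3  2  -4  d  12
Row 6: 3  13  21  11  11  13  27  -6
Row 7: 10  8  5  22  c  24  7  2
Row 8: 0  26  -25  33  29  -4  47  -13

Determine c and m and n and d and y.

Rows 1 and 3 both sum to 93, so that's the common total.
Row 7 has 10 + 8 + 5 + 22 + 24 + 7 + 2 = 78; the blank must be 93 − 78 = 15.
Column 5 has 22 + 3 + 1 + 2 + 11 + 15 + 29 = 83; the blank must be 93 − 83 = 10.
Row 2 has 18 + 14 + 28 + 11 + 10 + 7 + 10 = 98; the blank must be 93 − 98 = -5.
Column 7 has -2 − 5 + 9 + 2 + 27 + 7 + 47 = 85; the blank must be 93 − 85 = 8.
Row 5 has 27 + 19 + 3 + 2 − 4 + 8 + 12 = 67; the blank must be 93 − 67 = 26.

c = 15, m = 10, n = -5, d = 8, y = 26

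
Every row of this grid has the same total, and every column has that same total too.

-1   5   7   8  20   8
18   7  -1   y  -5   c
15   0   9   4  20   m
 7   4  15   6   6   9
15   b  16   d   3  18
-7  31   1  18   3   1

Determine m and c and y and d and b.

Rows 1 and 4 both sum to 47, so that's the common total.
The known cells in column 2 total 47, leaving 47 − 47 = 0 for the blank.
The known cells in row 5 total 52, leaving 47 − 52 = -5 for the blank.
The known cells in row 3 total 48, leaving 47 − 48 = -1 for the blank.
The known cells in column 6 total 35, leaving 47 − 35 = 12 for the blank.
The known cells in row 2 total 31, leaving 47 − 31 = 16 for the blank.

m = -1, c = 12, y = 16, d = -5, b = 0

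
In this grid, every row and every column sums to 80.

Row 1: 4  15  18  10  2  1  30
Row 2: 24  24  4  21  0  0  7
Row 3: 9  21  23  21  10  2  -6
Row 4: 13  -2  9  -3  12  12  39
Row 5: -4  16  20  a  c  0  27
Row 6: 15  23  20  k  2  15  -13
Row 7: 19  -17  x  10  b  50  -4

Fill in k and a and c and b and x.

The known cells in column 3 total 94, leaving 80 − 94 = -14 for the blank.
The known cells in row 7 total 44, leaving 80 − 44 = 36 for the blank.
The known cells in column 5 total 62, leaving 80 − 62 = 18 for the blank.
The known cells in row 5 total 77, leaving 80 − 77 = 3 for the blank.
The known cells in row 6 total 62, leaving 80 − 62 = 18 for the blank.

k = 18, a = 3, c = 18, b = 36, x = -14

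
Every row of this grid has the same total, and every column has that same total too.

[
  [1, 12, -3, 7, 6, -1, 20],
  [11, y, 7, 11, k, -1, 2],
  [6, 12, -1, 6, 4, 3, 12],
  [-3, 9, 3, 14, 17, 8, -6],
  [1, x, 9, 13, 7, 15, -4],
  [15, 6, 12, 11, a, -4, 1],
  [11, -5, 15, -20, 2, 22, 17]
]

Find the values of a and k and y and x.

a = 1, k = 5, y = 7, x = 1

Rows 1 and 3 both sum to 42, so that's the common total.
Row 6 has 15 + 6 + 12 + 11 − 4 + 1 = 41; the blank must be 42 − 41 = 1.
Row 5 has 1 + 9 + 13 + 7 + 15 − 4 = 41; the blank must be 42 − 41 = 1.
Column 2 has 12 + 12 + 9 + 1 + 6 − 5 = 35; the blank must be 42 − 35 = 7.
Row 2 has 11 + 7 + 7 + 11 − 1 + 2 = 37; the blank must be 42 − 37 = 5.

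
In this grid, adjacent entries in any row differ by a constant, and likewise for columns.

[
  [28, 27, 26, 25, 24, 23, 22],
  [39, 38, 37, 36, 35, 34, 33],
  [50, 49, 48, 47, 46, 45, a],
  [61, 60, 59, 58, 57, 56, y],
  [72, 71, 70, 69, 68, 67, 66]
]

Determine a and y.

a = 44, y = 55

Along each row the entries change by -1 per step; down each column they change by 11.
Row 3: from 50 at column 1, stepping by -1 to column 7 gives 44.
Row 4: from 61 at column 1, stepping by -1 to column 7 gives 55.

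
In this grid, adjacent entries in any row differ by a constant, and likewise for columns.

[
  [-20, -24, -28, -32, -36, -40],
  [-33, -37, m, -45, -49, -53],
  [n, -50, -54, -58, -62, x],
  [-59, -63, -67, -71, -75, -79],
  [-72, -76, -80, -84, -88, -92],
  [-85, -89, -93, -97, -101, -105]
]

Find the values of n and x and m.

n = -46, x = -66, m = -41

Along each row the entries change by -4 per step; down each column they change by -13.
Row 3: from -50 at column 2, stepping by -4 to column 1 gives -46.
Row 3: from -50 at column 2, stepping by -4 to column 6 gives -66.
Row 2: from -33 at column 1, stepping by -4 to column 3 gives -41.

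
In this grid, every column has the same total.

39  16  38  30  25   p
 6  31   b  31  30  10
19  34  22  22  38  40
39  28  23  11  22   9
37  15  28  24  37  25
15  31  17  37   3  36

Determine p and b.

p = 35, b = 27

Column 1 sums to 155 and so does column 5; that's the common total.
In column 6 the known cells total 120, leaving 155 − 120 = 35.
In column 3 the known cells total 128, leaving 155 − 128 = 27.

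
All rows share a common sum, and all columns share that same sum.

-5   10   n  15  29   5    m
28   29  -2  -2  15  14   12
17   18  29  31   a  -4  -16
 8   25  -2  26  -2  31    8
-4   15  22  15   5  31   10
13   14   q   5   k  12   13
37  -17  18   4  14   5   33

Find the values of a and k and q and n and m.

Rows 2 and 4 both sum to 94, so that's the common total.
Row 3: 17 + 18 + 29 + 31 − 4 − 16 = 75, so its missing entry is 94 − 75 = 19.
Column 5: 29 + 15 + 19 − 2 + 5 + 14 = 80, so its missing entry is 94 − 80 = 14.
Column 7: 12 − 16 + 8 + 10 + 13 + 33 = 60, so its missing entry is 94 − 60 = 34.
Row 1: -5 + 10 + 15 + 29 + 5 + 34 = 88, so its missing entry is 94 − 88 = 6.
Row 6: 13 + 14 + 5 + 14 + 12 + 13 = 71, so its missing entry is 94 − 71 = 23.

a = 19, k = 14, q = 23, n = 6, m = 34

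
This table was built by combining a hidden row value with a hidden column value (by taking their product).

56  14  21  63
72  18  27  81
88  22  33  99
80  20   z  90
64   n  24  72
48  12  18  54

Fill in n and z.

Each row is a constant multiple of every other row — this is a multiplication table with the headers hidden.
Row 5 is 64/56 = 8/7 times row 1, so its entry in column 2 is 14 × 8/7 = 16.
Row 4 is 80/56 = 10/7 times row 1, so its entry in column 3 is 21 × 10/7 = 30.

n = 16, z = 30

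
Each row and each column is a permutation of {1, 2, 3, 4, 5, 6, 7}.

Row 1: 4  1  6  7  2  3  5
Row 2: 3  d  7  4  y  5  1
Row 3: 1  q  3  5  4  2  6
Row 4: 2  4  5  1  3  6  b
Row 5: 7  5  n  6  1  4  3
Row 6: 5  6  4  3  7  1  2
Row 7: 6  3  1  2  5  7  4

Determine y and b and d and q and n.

y = 6, b = 7, d = 2, q = 7, n = 2

At (row 3, col 2): row 3 already has {1, 2, 3, 4, 5, 6}, so the value is 7.
For row 2, column 2: column 2 already has {1, 3, 4, 5, 6, 7}; that leaves 2.
At (row 2, col 5): row 2 already has {1, 2, 3, 4, 5, 7}, so the value is 6.
For row 5, column 3: row 5 already has {1, 3, 4, 5, 6, 7}; that leaves 2.
For row 4, column 7: row 4 already has {1, 2, 3, 4, 5, 6}; that leaves 7.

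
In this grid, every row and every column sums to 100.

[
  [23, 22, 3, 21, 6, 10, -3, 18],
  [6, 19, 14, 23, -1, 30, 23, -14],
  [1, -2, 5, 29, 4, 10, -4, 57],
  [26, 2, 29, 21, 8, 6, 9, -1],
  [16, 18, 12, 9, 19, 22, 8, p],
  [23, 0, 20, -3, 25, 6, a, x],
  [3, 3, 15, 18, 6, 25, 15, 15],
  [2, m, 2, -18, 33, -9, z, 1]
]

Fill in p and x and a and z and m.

p = -4, x = 28, a = 1, z = 51, m = 38

Column 2 has 22 + 19 − 2 + 2 + 18 + 0 + 3 = 62; the blank must be 100 − 62 = 38.
Row 8 has 2 + 38 + 2 − 18 + 33 − 9 + 1 = 49; the blank must be 100 − 49 = 51.
Column 7 has -3 + 23 − 4 + 9 + 8 + 15 + 51 = 99; the blank must be 100 − 99 = 1.
Row 6 has 23 + 0 + 20 − 3 + 25 + 6 + 1 = 72; the blank must be 100 − 72 = 28.
Row 5 has 16 + 18 + 12 + 9 + 19 + 22 + 8 = 104; the blank must be 100 − 104 = -4.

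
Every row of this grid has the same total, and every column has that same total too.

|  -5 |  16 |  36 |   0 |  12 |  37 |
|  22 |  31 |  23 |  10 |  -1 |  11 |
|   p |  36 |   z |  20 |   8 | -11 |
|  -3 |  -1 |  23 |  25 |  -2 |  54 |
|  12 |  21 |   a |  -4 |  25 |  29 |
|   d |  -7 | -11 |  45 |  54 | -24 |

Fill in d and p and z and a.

Rows 1 and 2 both sum to 96, so that's the common total.
Row 6: -7 − 11 + 45 + 54 − 24 = 57, so its missing entry is 96 − 57 = 39.
Column 1: -5 + 22 − 3 + 12 + 39 = 65, so its missing entry is 96 − 65 = 31.
Row 5: 12 + 21 − 4 + 25 + 29 = 83, so its missing entry is 96 − 83 = 13.
Row 3: 31 + 36 + 20 + 8 − 11 = 84, so its missing entry is 96 − 84 = 12.

d = 39, p = 31, z = 12, a = 13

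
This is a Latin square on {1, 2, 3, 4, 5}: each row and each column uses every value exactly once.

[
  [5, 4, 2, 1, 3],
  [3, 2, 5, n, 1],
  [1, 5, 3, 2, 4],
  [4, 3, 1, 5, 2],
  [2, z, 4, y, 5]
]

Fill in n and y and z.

Cell (2,4): row 2 already has {1, 2, 3, 5} → 4.
For row 5, column 4: column 4 already has {1, 2, 4, 5}; that leaves 3.
Cell (5,2): row 5 already has {2, 3, 4, 5} → 1.

n = 4, y = 3, z = 1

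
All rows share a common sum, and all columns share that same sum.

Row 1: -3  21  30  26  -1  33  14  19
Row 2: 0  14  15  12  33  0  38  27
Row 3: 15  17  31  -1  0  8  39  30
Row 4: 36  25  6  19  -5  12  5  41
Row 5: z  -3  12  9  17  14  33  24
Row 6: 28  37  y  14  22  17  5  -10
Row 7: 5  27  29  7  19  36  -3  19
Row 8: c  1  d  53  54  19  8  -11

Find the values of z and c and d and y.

Rows 1 and 2 both sum to 139, so that's the common total.
The known cells in row 5 total 106, leaving 139 − 106 = 33 for the blank.
The known cells in column 1 total 114, leaving 139 − 114 = 25 for the blank.
The known cells in row 8 total 149, leaving 139 − 149 = -10 for the blank.
The known cells in row 6 total 113, leaving 139 − 113 = 26 for the blank.

z = 33, c = 25, d = -10, y = 26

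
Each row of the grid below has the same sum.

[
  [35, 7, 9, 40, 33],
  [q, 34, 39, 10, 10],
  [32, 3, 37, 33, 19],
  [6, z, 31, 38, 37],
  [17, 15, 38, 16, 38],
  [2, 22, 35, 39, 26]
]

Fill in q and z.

q = 31, z = 12

Rows 1 and 6 both add up to 124, so every row sums to 124.
Row 2: 34 + 39 + 10 + 10 = 93, so the missing entry is 124 − 93 = 31.
Row 4: 6 + 31 + 38 + 37 = 112, so the missing entry is 124 − 112 = 12.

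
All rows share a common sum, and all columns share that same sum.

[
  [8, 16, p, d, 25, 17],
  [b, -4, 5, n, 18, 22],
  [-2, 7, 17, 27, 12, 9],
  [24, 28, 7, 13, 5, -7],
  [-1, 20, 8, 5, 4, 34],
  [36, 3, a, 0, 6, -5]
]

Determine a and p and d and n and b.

Rows 3 and 4 both sum to 70, so that's the common total.
Column 1 has 8 − 2 + 24 − 1 + 36 = 65; the blank must be 70 − 65 = 5.
Row 2 has 5 − 4 + 5 + 18 + 22 = 46; the blank must be 70 − 46 = 24.
Column 4 has 24 + 27 + 13 + 5 + 0 = 69; the blank must be 70 − 69 = 1.
Row 1 has 8 + 16 + 1 + 25 + 17 = 67; the blank must be 70 − 67 = 3.
Row 6 has 36 + 3 + 0 + 6 − 5 = 40; the blank must be 70 − 40 = 30.

a = 30, p = 3, d = 1, n = 24, b = 5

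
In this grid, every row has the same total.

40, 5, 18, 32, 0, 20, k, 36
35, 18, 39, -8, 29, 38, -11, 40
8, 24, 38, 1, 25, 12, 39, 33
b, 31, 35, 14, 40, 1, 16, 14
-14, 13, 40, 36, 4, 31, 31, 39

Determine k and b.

k = 29, b = 29

The complete rows each total 180.
Row 1 is missing 180 − 151 = 29 (since 40 + 5 + 18 + 32 + 0 + 20 + 36 = 151).
Row 4 is missing 180 − 151 = 29 (since 31 + 35 + 14 + 40 + 1 + 16 + 14 = 151).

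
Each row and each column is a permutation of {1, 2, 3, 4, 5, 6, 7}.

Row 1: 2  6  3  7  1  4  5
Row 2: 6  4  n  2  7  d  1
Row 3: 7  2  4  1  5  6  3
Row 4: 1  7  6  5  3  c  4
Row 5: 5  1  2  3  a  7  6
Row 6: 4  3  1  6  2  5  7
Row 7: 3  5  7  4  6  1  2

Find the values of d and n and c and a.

Cell (5,5): row 5 already has {1, 2, 3, 5, 6, 7} → 4.
Cell (2,3): column 3 already has {1, 2, 3, 4, 6, 7} → 5.
Cell (4,6): row 4 already has {1, 3, 4, 5, 6, 7} → 2.
Cell (2,6): row 2 already has {1, 2, 4, 5, 6, 7} → 3.

d = 3, n = 5, c = 2, a = 4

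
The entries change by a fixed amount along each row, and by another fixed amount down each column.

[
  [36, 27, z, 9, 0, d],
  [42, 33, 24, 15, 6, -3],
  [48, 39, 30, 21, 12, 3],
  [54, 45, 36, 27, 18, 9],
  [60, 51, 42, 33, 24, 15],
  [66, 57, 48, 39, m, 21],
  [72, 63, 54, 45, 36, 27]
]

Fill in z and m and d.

Along each row the entries change by -9 per step; down each column they change by 6.
Row 1: from 36 at column 1, stepping by -9 to column 3 gives 18.
Row 6: from 66 at column 1, stepping by -9 to column 5 gives 30.
Row 1: from 36 at column 1, stepping by -9 to column 6 gives -9.

z = 18, m = 30, d = -9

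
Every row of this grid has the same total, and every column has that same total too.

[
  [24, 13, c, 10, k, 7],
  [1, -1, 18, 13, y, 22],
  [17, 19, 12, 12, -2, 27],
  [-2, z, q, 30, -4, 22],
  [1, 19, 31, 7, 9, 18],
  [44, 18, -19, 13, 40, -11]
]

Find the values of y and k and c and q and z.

Rows 3 and 5 both sum to 85, so that's the common total.
Column 2: 13 − 1 + 19 + 19 + 18 = 68, so its missing entry is 85 − 68 = 17.
Row 2: 1 − 1 + 18 + 13 + 22 = 53, so its missing entry is 85 − 53 = 32.
Column 5: 32 − 2 − 4 + 9 + 40 = 75, so its missing entry is 85 − 75 = 10.
Row 1: 24 + 13 + 10 + 10 + 7 = 64, so its missing entry is 85 − 64 = 21.
Row 4: -2 + 17 + 30 − 4 + 22 = 63, so its missing entry is 85 − 63 = 22.

y = 32, k = 10, c = 21, q = 22, z = 17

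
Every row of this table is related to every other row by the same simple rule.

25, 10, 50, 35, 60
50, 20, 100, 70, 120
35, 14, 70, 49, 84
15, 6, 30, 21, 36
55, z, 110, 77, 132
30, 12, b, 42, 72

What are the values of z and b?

z = 22, b = 60

Each row is a constant multiple of every other row — this is a multiplication table with the headers hidden.
Row 5 is 132/60 = 11/5 times row 1, so its entry in column 2 is 10 × 11/5 = 22.
Row 6 is 72/60 = 6/5 times row 1, so its entry in column 3 is 50 × 6/5 = 60.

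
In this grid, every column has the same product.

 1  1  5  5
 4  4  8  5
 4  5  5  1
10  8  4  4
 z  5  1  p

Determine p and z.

p = 8, z = 5

Columns 2 and 3 each multiply to 800, so every column has product 800.
Column 4: 5×5×1×4 = 100, so the missing entry is 800 ÷ 100 = 8.
Column 1: 1×4×4×10 = 160, so the missing entry is 800 ÷ 160 = 5.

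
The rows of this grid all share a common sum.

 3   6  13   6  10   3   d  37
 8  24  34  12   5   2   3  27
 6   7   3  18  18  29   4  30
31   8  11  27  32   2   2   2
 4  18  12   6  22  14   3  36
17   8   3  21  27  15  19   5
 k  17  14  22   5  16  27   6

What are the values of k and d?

k = 8, d = 37

The complete rows each total 115.
Row 7 is missing 115 − 107 = 8 (since 17 + 14 + 22 + 5 + 16 + 27 + 6 = 107).
Row 1 is missing 115 − 78 = 37 (since 3 + 6 + 13 + 6 + 10 + 3 + 37 = 78).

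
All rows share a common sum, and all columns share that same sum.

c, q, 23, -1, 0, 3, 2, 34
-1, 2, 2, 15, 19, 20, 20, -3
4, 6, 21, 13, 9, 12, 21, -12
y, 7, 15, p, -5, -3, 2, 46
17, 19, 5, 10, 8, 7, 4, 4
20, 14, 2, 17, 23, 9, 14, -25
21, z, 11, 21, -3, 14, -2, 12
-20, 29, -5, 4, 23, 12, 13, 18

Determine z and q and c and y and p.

z = 0, q = -3, c = 16, y = 17, p = -5

Rows 2 and 3 both sum to 74, so that's the common total.
Row 7: 21 + 11 + 21 − 3 + 14 − 2 + 12 = 74, so its missing entry is 74 − 74 = 0.
Column 2: 2 + 6 + 7 + 19 + 14 + 0 + 29 = 77, so its missing entry is 74 − 77 = -3.
Row 1: -3 + 23 − 1 + 0 + 3 + 2 + 34 = 58, so its missing entry is 74 − 58 = 16.
Column 1: 16 − 1 + 4 + 17 + 20 + 21 − 20 = 57, so its missing entry is 74 − 57 = 17.
Row 4: 17 + 7 + 15 − 5 − 3 + 2 + 46 = 79, so its missing entry is 74 − 79 = -5.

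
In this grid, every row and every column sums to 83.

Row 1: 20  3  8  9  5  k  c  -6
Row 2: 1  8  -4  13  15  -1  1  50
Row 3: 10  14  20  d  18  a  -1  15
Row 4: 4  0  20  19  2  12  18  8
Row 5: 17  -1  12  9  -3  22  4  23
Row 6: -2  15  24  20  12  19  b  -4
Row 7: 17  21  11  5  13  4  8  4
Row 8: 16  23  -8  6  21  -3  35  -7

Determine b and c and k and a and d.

b = -1, c = 19, k = 25, a = 5, d = 2

Column 4: 9 + 13 + 19 + 9 + 20 + 5 + 6 = 81, so its missing entry is 83 − 81 = 2.
Row 6: -2 + 15 + 24 + 20 + 12 + 19 − 4 = 84, so its missing entry is 83 − 84 = -1.
Column 7: 1 − 1 + 18 + 4 − 1 + 8 + 35 = 64, so its missing entry is 83 − 64 = 19.
Row 1: 20 + 3 + 8 + 9 + 5 + 19 − 6 = 58, so its missing entry is 83 − 58 = 25.
Row 3: 10 + 14 + 20 + 2 + 18 − 1 + 15 = 78, so its missing entry is 83 − 78 = 5.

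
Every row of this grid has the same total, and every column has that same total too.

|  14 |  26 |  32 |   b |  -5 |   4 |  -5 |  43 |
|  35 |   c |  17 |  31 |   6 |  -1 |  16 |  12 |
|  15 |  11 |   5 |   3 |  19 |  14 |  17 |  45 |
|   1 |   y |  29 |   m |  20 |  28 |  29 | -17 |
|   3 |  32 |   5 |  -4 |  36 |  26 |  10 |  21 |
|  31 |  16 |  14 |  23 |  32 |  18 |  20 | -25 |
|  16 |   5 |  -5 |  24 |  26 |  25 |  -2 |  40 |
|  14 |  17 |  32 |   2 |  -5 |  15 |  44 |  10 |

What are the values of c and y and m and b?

Rows 3 and 5 both sum to 129, so that's the common total.
Row 2 has 35 + 17 + 31 + 6 − 1 + 16 + 12 = 116; the blank must be 129 − 116 = 13.
Column 2 has 26 + 13 + 11 + 32 + 16 + 5 + 17 = 120; the blank must be 129 − 120 = 9.
Row 4 has 1 + 9 + 29 + 20 + 28 + 29 − 17 = 99; the blank must be 129 − 99 = 30.
Row 1 has 14 + 26 + 32 − 5 + 4 − 5 + 43 = 109; the blank must be 129 − 109 = 20.

c = 13, y = 9, m = 30, b = 20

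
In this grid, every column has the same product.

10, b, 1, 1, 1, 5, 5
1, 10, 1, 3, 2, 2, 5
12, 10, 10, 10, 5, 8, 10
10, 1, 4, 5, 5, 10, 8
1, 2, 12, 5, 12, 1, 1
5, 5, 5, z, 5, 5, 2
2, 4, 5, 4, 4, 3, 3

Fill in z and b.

z = 4, b = 3

Columns 1 and 3 each multiply to 12000, so every column has product 12000.
Column 4: 1×3×10×5×5×4 = 3000, so the missing entry is 12000 ÷ 3000 = 4.
Column 2: 10×10×1×2×5×4 = 4000, so the missing entry is 12000 ÷ 4000 = 3.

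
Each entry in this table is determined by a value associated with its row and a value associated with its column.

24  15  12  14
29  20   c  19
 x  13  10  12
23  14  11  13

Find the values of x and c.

The difference between any two rows is the same in every column — this is an addition table with the headers hidden.
Row 3 minus row 1 is 13 − 15 = -2, so its entry in column 1 is 24 + (-2) = 22.
Row 2 minus row 1 is 20 − 15 = 5, so its entry in column 3 is 12 + 5 = 17.

x = 22, c = 17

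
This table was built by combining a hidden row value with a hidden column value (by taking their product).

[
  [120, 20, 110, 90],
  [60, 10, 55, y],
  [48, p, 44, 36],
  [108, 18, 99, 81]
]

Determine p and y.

p = 8, y = 45

Each row is a constant multiple of every other row — this is a multiplication table with the headers hidden.
Row 3 is 44/110 = 2/5 times row 1, so its entry in column 2 is 20 × 2/5 = 8.
Row 2 is 55/110 = 1/2 times row 1, so its entry in column 4 is 90 × 1/2 = 45.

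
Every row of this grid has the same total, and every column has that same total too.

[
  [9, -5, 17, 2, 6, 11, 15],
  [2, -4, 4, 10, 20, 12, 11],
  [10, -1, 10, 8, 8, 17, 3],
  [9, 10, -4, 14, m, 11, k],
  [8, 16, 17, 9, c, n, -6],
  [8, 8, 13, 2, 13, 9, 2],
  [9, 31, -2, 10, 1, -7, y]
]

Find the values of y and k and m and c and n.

y = 13, k = 17, m = -2, c = 9, n = 2

Rows 1 and 2 both sum to 55, so that's the common total.
Column 6: 11 + 12 + 17 + 11 + 9 − 7 = 53, so its missing entry is 55 − 53 = 2.
Row 5: 8 + 16 + 17 + 9 + 2 − 6 = 46, so its missing entry is 55 − 46 = 9.
Column 5: 6 + 20 + 8 + 9 + 13 + 1 = 57, so its missing entry is 55 − 57 = -2.
Row 4: 9 + 10 − 4 + 14 − 2 + 11 = 38, so its missing entry is 55 − 38 = 17.
Row 7: 9 + 31 − 2 + 10 + 1 − 7 = 42, so its missing entry is 55 − 42 = 13.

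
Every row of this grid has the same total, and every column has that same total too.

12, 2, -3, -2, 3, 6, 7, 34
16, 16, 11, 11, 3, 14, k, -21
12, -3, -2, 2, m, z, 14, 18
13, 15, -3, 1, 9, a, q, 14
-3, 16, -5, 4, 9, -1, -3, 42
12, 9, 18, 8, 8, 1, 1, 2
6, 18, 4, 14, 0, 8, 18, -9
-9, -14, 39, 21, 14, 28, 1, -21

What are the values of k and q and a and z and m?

k = 9, q = 12, a = -2, z = 5, m = 13

Rows 1 and 5 both sum to 59, so that's the common total.
The known cells in column 5 total 46, leaving 59 − 46 = 13 for the blank.
The known cells in row 2 total 50, leaving 59 − 50 = 9 for the blank.
The known cells in column 7 total 47, leaving 59 − 47 = 12 for the blank.
The known cells in row 3 total 54, leaving 59 − 54 = 5 for the blank.
The known cells in row 4 total 61, leaving 59 − 61 = -2 for the blank.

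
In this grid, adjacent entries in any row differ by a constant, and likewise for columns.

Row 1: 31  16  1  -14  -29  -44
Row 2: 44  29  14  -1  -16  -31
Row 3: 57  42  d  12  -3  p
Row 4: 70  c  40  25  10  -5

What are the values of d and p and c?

d = 27, p = -18, c = 55

Along each row the entries change by -15 per step; down each column they change by 13.
Row 3: from 57 at column 1, stepping by -15 to column 3 gives 27.
Row 3: from 57 at column 1, stepping by -15 to column 6 gives -18.
Row 4: from 70 at column 1, stepping by -15 to column 2 gives 55.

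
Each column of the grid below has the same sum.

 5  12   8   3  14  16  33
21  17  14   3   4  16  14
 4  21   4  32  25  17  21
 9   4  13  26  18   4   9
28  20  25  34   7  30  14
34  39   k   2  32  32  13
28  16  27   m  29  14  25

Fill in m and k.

Column 1 sums to 129 and so does column 6; that's the common total.
In column 4 the known cells total 100, leaving 129 − 100 = 29.
In column 3 the known cells total 91, leaving 129 − 91 = 38.

m = 29, k = 38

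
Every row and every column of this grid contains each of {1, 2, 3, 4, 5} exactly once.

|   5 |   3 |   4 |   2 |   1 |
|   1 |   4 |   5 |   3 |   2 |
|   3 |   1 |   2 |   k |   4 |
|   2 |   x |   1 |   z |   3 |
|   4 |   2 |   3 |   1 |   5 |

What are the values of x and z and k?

x = 5, z = 4, k = 5

At (row 3, col 4): row 3 already has {1, 2, 3, 4}, so the value is 5.
At (row 4, col 4): column 4 already has {1, 2, 3, 5}, so the value is 4.
For row 4, column 2: row 4 already has {1, 2, 3, 4}; that leaves 5.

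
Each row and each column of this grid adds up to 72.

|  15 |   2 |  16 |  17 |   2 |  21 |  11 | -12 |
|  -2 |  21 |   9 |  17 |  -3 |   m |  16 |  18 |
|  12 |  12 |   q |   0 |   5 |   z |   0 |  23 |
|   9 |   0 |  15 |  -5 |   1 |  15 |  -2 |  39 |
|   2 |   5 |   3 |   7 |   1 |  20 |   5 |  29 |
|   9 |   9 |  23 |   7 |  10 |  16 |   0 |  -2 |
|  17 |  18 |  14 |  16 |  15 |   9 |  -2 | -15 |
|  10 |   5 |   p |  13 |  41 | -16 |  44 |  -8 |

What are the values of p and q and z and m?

Row 2: -2 + 21 + 9 + 17 − 3 + 16 + 18 = 76, so its missing entry is 72 − 76 = -4.
Column 6: 21 − 4 + 15 + 20 + 16 + 9 − 16 = 61, so its missing entry is 72 − 61 = 11.
Row 8: 10 + 5 + 13 + 41 − 16 + 44 − 8 = 89, so its missing entry is 72 − 89 = -17.
Row 3: 12 + 12 + 0 + 5 + 11 + 0 + 23 = 63, so its missing entry is 72 − 63 = 9.

p = -17, q = 9, z = 11, m = -4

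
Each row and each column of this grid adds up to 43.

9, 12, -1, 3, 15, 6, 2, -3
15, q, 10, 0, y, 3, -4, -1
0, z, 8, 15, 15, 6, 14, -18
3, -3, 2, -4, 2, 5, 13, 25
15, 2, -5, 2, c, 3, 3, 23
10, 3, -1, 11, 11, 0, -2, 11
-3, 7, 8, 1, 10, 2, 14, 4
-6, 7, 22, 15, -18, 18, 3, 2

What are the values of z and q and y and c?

z = 3, q = 12, y = 8, c = 0

Row 5: 15 + 2 − 5 + 2 + 3 + 3 + 23 = 43, so its missing entry is 43 − 43 = 0.
Row 3: 0 + 8 + 15 + 15 + 6 + 14 − 18 = 40, so its missing entry is 43 − 40 = 3.
Column 2: 12 + 3 − 3 + 2 + 3 + 7 + 7 = 31, so its missing entry is 43 − 31 = 12.
Row 2: 15 + 12 + 10 + 0 + 3 − 4 − 1 = 35, so its missing entry is 43 − 35 = 8.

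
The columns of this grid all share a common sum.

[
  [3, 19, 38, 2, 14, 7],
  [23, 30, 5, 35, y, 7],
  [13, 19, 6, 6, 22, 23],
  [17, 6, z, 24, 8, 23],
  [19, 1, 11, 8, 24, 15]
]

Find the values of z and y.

z = 15, y = 7

Column 1 sums to 75 and so does column 2; that's the common total.
In column 3 the known cells total 60, leaving 75 − 60 = 15.
In column 5 the known cells total 68, leaving 75 − 68 = 7.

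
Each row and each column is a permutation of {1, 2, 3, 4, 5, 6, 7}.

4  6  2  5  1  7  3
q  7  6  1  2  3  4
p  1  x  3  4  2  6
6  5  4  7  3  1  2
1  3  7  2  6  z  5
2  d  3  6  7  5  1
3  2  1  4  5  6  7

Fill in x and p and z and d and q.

For row 6, column 2: row 6 already has {1, 2, 3, 5, 6, 7}; that leaves 4.
For row 5, column 6: row 5 already has {1, 2, 3, 5, 6, 7}; that leaves 4.
Cell (3,3): column 3 already has {1, 2, 3, 4, 6, 7} → 5.
Cell (3,1): row 3 already has {1, 2, 3, 4, 5, 6} → 7.
For row 2, column 1: row 2 already has {1, 2, 3, 4, 6, 7}; that leaves 5.

x = 5, p = 7, z = 4, d = 4, q = 5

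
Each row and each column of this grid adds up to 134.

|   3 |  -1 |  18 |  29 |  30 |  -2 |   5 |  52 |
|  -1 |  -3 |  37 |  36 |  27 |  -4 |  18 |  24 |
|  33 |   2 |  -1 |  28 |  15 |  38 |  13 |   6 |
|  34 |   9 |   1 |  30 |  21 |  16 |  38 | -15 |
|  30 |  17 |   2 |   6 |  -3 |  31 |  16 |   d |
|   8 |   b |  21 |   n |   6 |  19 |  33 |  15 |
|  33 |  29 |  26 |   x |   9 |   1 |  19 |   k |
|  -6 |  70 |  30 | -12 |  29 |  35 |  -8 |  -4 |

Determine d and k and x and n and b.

d = 35, k = 21, x = -4, n = 21, b = 11

Column 2 has -1 − 3 + 2 + 9 + 17 + 29 + 70 = 123; the blank must be 134 − 123 = 11.
Row 6 has 8 + 11 + 21 + 6 + 19 + 33 + 15 = 113; the blank must be 134 − 113 = 21.
Column 4 has 29 + 36 + 28 + 30 + 6 + 21 − 12 = 138; the blank must be 134 − 138 = -4.
Row 7 has 33 + 29 + 26 − 4 + 9 + 1 + 19 = 113; the blank must be 134 − 113 = 21.
Row 5 has 30 + 17 + 2 + 6 − 3 + 31 + 16 = 99; the blank must be 134 − 99 = 35.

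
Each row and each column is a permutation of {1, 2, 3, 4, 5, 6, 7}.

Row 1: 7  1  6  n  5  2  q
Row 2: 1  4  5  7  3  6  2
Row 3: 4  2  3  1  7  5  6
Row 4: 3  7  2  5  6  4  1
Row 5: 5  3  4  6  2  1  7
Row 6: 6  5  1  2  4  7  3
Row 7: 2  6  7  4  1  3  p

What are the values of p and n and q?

p = 5, n = 3, q = 4

For row 7, column 7: row 7 already has {1, 2, 3, 4, 6, 7}; that leaves 5.
Cell (1,4): column 4 already has {1, 2, 4, 5, 6, 7} → 3.
For row 1, column 7: row 1 already has {1, 2, 3, 5, 6, 7}; that leaves 4.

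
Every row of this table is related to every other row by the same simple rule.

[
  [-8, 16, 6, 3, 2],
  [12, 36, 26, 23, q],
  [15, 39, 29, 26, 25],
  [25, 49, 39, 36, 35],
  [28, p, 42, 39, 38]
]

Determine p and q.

The difference between any two rows is the same in every column — this is an addition table with the headers hidden.
Row 5 minus row 1 is 28 − (-8) = 36, so its entry in column 2 is 16 + 36 = 52.
Row 2 minus row 1 is 12 − (-8) = 20, so its entry in column 5 is 2 + 20 = 22.

p = 52, q = 22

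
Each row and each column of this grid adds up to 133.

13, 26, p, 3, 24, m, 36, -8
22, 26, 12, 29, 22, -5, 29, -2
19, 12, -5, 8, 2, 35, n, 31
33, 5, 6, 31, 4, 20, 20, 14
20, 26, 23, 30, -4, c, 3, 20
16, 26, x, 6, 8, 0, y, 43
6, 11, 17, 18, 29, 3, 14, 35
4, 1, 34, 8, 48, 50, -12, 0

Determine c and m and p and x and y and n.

The known cells in row 5 total 118, leaving 133 − 118 = 15 for the blank.
The known cells in row 3 total 102, leaving 133 − 102 = 31 for the blank.
The known cells in column 7 total 121, leaving 133 − 121 = 12 for the blank.
The known cells in column 6 total 118, leaving 133 − 118 = 15 for the blank.
The known cells in row 1 total 109, leaving 133 − 109 = 24 for the blank.
The known cells in row 6 total 111, leaving 133 − 111 = 22 for the blank.

c = 15, m = 15, p = 24, x = 22, y = 12, n = 31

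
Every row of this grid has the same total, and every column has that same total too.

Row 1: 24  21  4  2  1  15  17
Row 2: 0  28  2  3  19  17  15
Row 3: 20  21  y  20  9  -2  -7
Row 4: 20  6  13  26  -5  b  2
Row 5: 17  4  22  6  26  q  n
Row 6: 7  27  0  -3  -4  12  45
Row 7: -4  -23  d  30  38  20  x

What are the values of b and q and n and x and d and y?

Rows 1 and 2 both sum to 84, so that's the common total.
Row 3: 20 + 21 + 20 + 9 − 2 − 7 = 61, so its missing entry is 84 − 61 = 23.
Column 3: 4 + 2 + 23 + 13 + 22 + 0 = 64, so its missing entry is 84 − 64 = 20.
Row 7: -4 − 23 + 20 + 30 + 38 + 20 = 81, so its missing entry is 84 − 81 = 3.
Column 7: 17 + 15 − 7 + 2 + 45 + 3 = 75, so its missing entry is 84 − 75 = 9.
Row 5: 17 + 4 + 22 + 6 + 26 + 9 = 84, so its missing entry is 84 − 84 = 0.
Row 4: 20 + 6 + 13 + 26 − 5 + 2 = 62, so its missing entry is 84 − 62 = 22.

b = 22, q = 0, n = 9, x = 3, d = 20, y = 23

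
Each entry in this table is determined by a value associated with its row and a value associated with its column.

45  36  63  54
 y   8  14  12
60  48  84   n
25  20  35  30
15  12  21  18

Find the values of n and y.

n = 72, y = 10

Each row is a constant multiple of every other row — this is a multiplication table with the headers hidden.
Row 3 is 48/36 = 4/3 times row 1, so its entry in column 4 is 54 × 4/3 = 72.
Row 2 is 8/36 = 2/9 times row 1, so its entry in column 1 is 45 × 2/9 = 10.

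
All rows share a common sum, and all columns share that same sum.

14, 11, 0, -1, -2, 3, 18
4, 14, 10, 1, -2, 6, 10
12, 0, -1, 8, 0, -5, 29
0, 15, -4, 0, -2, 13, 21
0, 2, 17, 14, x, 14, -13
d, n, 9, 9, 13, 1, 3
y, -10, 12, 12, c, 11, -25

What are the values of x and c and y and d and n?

Rows 1 and 2 both sum to 43, so that's the common total.
Row 5: 0 + 2 + 17 + 14 + 14 − 13 = 34, so its missing entry is 43 − 34 = 9.
Column 2: 11 + 14 + 0 + 15 + 2 − 10 = 32, so its missing entry is 43 − 32 = 11.
Column 5: -2 − 2 + 0 − 2 + 9 + 13 = 16, so its missing entry is 43 − 16 = 27.
Row 6: 11 + 9 + 9 + 13 + 1 + 3 = 46, so its missing entry is 43 − 46 = -3.
Row 7: -10 + 12 + 12 + 27 + 11 − 25 = 27, so its missing entry is 43 − 27 = 16.

x = 9, c = 27, y = 16, d = -3, n = 11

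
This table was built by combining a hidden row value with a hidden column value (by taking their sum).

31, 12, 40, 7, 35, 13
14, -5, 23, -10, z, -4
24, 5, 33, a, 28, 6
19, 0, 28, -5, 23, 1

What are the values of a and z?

a = 0, z = 18

The difference between any two rows is the same in every column — this is an addition table with the headers hidden.
Row 3 minus row 1 is 33 − 40 = -7, so its entry in column 4 is 7 + (-7) = 0.
Row 2 minus row 1 is 23 − 40 = -17, so its entry in column 5 is 35 + (-17) = 18.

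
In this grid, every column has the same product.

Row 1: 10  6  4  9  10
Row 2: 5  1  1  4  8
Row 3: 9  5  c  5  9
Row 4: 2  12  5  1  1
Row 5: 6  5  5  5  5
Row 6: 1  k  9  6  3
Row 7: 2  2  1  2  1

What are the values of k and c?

k = 3, c = 12

Columns 4 and 5 each multiply to 10800, so every column has product 10800.
Column 2: 6×1×5×12×5×2 = 3600, so the missing entry is 10800 ÷ 3600 = 3.
Column 3: 4×1×5×5×9×1 = 900, so the missing entry is 10800 ÷ 900 = 12.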